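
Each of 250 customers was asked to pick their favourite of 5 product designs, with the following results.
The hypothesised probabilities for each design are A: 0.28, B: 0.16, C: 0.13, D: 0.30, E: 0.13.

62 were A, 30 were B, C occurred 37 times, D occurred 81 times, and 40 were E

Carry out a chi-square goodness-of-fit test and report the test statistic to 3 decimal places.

Expected counts E_i = n·p_i: 250×0.28 = 70, 250×0.16 = 40, 250×0.13 = 32.5, 250×0.30 = 75, 250×0.13 = 32.5.
χ² = (62−70)²/70 + (30−40)²/40 + (37−32.5)²/32.5 + (81−75)²/75 + (40−32.5)²/32.5
   = 0.9143 + 2.5000 + 0.6231 + 0.4800 + 1.7308
Sum = 6.248

6.248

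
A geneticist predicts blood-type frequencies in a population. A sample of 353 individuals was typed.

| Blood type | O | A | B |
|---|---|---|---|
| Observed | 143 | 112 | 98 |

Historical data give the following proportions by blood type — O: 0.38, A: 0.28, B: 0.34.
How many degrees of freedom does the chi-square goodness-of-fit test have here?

2

There are k = 3 categories and no parameters were estimated from the data, so df = 3 − 1 = 2.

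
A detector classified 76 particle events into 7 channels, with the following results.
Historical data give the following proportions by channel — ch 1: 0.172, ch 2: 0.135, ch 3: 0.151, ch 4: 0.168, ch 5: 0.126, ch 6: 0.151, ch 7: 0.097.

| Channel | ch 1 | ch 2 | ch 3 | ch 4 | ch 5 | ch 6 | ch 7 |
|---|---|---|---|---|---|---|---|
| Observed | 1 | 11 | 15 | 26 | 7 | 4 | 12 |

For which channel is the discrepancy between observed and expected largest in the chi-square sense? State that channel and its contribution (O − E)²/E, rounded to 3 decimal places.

Expected counts E_i = n·p_i: 76×0.172 = 13.072, 76×0.135 = 10.26, 76×0.151 = 11.476, 76×0.168 = 12.768, 76×0.126 = 9.576, 76×0.151 = 11.476, 76×0.097 = 7.372.
cat         O        E   (O−E)²/E
ch 1        1   13.072    11.1485
ch 2       11    10.26     0.0534
ch 3       15   11.476     1.0821
ch 4       26   12.768    13.7129
ch 5        7    9.576     0.6930
ch 6        4   11.476     4.8702
ch 7       12    7.372     2.9054
The largest term is for ch 4: 13.713.

ch 4, 13.713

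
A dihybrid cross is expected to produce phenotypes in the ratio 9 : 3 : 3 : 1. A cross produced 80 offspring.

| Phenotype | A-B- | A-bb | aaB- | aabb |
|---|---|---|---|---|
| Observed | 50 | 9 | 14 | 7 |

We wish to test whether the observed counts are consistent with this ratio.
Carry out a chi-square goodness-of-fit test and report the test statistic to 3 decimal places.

Ratio total = 16. Expected counts: 80×9/16 = 45, 80×3/16 = 15, 80×3/16 = 15, 80×1/16 = 5.
A-B-: (50 − 45)²/45 = 25/45 = 0.5556
A-bb: (9 − 15)²/15 = 36/15 = 2.4000
aaB-: (14 − 15)²/15 = 1/15 = 0.0667
aabb: (7 − 5)²/5 = 4/5 = 0.8000
Sum = 3.822

3.822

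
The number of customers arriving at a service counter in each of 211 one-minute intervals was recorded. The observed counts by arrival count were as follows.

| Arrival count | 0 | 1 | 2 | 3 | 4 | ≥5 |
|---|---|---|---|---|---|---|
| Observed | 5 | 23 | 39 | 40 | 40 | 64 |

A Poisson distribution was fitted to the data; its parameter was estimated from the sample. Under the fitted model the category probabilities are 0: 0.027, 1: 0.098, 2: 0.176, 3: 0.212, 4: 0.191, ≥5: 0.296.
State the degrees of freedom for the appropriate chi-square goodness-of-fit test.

There are k = 6 categories and 1 parameter estimated from the data, so df = 6 − 1 − 1 = 4.

4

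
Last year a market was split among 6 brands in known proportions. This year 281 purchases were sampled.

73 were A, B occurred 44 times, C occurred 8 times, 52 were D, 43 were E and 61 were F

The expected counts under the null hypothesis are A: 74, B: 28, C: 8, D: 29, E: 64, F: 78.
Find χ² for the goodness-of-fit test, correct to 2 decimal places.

χ² = (73−74)²/74 + (44−28)²/28 + (8−8)²/8 + (52−29)²/29 + (43−64)²/64 + (61−78)²/78
   = 0.014 + 9.143 + 0.000 + 18.241 + 6.891 + 3.705
Sum = 37.99

37.99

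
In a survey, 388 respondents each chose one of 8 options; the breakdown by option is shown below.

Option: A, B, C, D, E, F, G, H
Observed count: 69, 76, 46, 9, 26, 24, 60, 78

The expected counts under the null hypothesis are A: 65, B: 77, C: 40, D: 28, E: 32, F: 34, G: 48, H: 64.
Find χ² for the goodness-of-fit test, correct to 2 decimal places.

A: (69 − 65)²/65 = 16/65 = 0.246
B: (76 − 77)²/77 = 1/77 = 0.013
C: (46 − 40)²/40 = 36/40 = 0.900
D: (9 − 28)²/28 = 361/28 = 12.893
E: (26 − 32)²/32 = 36/32 = 1.125
F: (24 − 34)²/34 = 100/34 = 2.941
G: (60 − 48)²/48 = 144/48 = 3.000
H: (78 − 64)²/64 = 196/64 = 3.063
Sum = 24.18

24.18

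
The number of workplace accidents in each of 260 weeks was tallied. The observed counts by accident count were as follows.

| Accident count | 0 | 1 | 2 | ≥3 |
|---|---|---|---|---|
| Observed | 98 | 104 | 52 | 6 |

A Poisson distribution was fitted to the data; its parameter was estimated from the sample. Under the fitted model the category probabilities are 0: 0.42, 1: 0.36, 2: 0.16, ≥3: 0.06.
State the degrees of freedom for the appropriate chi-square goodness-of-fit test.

There are k = 4 categories and 1 parameter estimated from the data, so df = 4 − 1 − 1 = 2.

2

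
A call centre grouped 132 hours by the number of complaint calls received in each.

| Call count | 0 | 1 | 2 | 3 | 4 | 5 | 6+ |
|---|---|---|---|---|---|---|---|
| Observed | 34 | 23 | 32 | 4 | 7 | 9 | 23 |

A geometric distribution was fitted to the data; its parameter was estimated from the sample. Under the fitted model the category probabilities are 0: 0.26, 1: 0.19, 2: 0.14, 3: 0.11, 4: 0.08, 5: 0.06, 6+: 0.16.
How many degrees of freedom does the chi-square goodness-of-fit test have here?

5

There are k = 7 categories and 1 parameter estimated from the data, so df = 7 − 1 − 1 = 5.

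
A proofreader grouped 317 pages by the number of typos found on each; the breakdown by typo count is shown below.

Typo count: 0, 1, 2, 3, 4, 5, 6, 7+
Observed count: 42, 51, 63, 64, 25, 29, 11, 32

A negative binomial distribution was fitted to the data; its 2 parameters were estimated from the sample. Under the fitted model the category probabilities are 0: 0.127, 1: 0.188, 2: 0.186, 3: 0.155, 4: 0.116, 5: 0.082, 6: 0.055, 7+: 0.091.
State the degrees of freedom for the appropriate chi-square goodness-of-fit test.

There are k = 8 categories and 2 parameters estimated from the data, so df = 8 − 1 − 2 = 5.

5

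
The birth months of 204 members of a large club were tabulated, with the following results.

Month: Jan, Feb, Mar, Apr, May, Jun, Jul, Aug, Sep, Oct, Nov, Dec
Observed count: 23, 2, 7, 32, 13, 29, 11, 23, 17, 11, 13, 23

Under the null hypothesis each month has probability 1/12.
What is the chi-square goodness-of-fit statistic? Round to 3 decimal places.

Under H₀ each category has probability 1/12, so each expected count is 204/12 = 17.
cat         O        E   (O−E)²/E
Jan        23       17     2.1176
Feb         2       17    13.2353
Mar         7       17     5.8824
Apr        32       17    13.2353
May        13       17     0.9412
Jun        29       17     8.4706
Jul        11       17     2.1176
Aug        23       17     2.1176
Sep        17       17     0.0000
Oct        11       17     2.1176
Nov        13       17     0.9412
Dec        23       17     2.1176
Sum = 53.294

53.294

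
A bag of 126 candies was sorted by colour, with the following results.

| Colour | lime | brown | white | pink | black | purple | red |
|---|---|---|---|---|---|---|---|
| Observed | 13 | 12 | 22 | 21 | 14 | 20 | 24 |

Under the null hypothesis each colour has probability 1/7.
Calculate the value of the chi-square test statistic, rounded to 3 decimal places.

7.889

Under H₀ each category has probability 1/7, so each expected count is 126/7 = 18.
lime: (13 − 18)²/18 = 25/18 = 1.3889
brown: (12 − 18)²/18 = 36/18 = 2.0000
white: (22 − 18)²/18 = 16/18 = 0.8889
pink: (21 − 18)²/18 = 9/18 = 0.5000
black: (14 − 18)²/18 = 16/18 = 0.8889
purple: (20 − 18)²/18 = 4/18 = 0.2222
red: (24 − 18)²/18 = 36/18 = 2.0000
Sum = 7.889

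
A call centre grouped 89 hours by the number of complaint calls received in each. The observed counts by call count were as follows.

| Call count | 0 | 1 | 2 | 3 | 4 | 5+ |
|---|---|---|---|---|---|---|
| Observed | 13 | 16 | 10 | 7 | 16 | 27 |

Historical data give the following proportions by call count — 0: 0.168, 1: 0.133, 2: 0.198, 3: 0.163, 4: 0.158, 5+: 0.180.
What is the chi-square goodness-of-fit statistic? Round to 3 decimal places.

Expected counts E_i = n·p_i: 89×0.168 = 14.952, 89×0.133 = 11.837, 89×0.198 = 17.622, 89×0.163 = 14.507, 89×0.158 = 14.062, 89×0.180 = 16.02.
χ² = (13−14.952)²/14.952 + (16−11.837)²/11.837 + (10−17.622)²/17.622 + (7−14.507)²/14.507 + (16−14.062)²/14.062 + (27−16.02)²/16.02
   = 0.2548 + 1.4641 + 3.2967 + 3.8847 + 0.2671 + 7.5256
Sum = 16.693

16.693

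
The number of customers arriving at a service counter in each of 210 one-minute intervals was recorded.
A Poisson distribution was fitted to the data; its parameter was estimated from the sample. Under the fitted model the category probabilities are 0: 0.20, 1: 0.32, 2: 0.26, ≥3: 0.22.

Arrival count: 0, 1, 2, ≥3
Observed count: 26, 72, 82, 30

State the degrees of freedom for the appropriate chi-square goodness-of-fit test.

2

There are k = 4 categories and 1 parameter estimated from the data, so df = 4 − 1 − 1 = 2.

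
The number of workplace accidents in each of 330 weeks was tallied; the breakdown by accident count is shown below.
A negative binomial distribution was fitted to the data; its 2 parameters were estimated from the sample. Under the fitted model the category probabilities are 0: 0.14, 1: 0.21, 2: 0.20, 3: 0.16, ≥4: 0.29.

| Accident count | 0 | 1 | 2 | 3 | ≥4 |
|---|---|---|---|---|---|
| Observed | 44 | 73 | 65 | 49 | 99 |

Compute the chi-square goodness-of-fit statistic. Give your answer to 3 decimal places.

0.705

Expected counts E_i = n·p_i: 330×0.14 = 46.2, 330×0.21 = 69.3, 330×0.20 = 66, 330×0.16 = 52.8, 330×0.29 = 95.7.
cat         O        E   (O−E)²/E
0          44     46.2     0.1048
1          73     69.3     0.1975
2          65       66     0.0152
3          49     52.8     0.2735
≥4         99     95.7     0.1138
Sum = 0.705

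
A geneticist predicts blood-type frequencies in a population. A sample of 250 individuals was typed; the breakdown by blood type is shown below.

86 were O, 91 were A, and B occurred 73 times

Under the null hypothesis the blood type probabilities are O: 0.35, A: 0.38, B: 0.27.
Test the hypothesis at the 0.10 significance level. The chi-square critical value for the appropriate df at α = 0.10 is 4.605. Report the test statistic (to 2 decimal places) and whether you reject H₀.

Expected counts E_i = n·p_i: 250×0.35 = 87.5, 250×0.38 = 95, 250×0.27 = 67.5.
cat         O        E   (O−E)²/E
O          86     87.5      0.026
A          91       95      0.168
B          73     67.5      0.448
Sum = 0.64
df = 2. Since 0.64 < 4.605, we do not reject H₀.

0.64; do not reject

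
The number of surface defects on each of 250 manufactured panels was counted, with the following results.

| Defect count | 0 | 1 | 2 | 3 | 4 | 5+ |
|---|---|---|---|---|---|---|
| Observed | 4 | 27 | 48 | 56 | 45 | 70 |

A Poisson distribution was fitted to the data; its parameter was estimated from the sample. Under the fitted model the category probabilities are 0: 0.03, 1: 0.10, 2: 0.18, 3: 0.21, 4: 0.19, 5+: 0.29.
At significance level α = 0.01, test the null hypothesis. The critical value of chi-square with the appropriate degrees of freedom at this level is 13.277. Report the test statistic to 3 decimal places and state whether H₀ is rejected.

2.444; do not reject

Expected counts E_i = n·p_i: 250×0.03 = 7.5, 250×0.10 = 25, 250×0.18 = 45, 250×0.21 = 52.5, 250×0.19 = 47.5, 250×0.29 = 72.5.
cat         O        E   (O−E)²/E
0           4      7.5     1.6333
1          27       25     0.1600
2          48       45     0.2000
3          56     52.5     0.2333
4          45     47.5     0.1316
5+         70     72.5     0.0862
Sum = 2.444
df = 4. Since 2.444 < 13.277, we do not reject H₀.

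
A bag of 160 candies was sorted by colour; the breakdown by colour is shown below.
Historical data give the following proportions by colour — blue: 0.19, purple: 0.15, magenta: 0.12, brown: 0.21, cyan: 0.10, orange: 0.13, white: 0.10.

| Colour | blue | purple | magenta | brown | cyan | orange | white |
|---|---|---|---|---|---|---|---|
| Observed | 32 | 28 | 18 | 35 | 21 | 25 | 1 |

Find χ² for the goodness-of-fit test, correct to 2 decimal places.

Expected counts E_i = n·p_i: 160×0.19 = 30.4, 160×0.15 = 24, 160×0.12 = 19.2, 160×0.21 = 33.6, 160×0.10 = 16, 160×0.13 = 20.8, 160×0.10 = 16.
blue: (32 − 30.4)²/30.4 = 2.56/30.4 = 0.084
purple: (28 − 24)²/24 = 16/24 = 0.667
magenta: (18 − 19.2)²/19.2 = 1.44/19.2 = 0.075
brown: (35 − 33.6)²/33.6 = 1.96/33.6 = 0.058
cyan: (21 − 16)²/16 = 25/16 = 1.563
orange: (25 − 20.8)²/20.8 = 17.64/20.8 = 0.848
white: (1 − 16)²/16 = 225/16 = 14.063
Sum = 17.36

17.36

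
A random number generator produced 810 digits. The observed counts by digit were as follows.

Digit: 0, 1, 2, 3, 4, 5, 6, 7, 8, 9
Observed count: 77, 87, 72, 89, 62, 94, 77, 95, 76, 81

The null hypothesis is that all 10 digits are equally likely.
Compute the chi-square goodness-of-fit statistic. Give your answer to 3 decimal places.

11.901

Expected count for each of the 10 categories: 810/10 = 81.
cat         O        E   (O−E)²/E
0          77       81     0.1975
1          87       81     0.4444
2          72       81     1.0000
3          89       81     0.7901
4          62       81     4.4568
5          94       81     2.0864
6          77       81     0.1975
7          95       81     2.4198
8          76       81     0.3086
9          81       81     0.0000
Sum = 11.901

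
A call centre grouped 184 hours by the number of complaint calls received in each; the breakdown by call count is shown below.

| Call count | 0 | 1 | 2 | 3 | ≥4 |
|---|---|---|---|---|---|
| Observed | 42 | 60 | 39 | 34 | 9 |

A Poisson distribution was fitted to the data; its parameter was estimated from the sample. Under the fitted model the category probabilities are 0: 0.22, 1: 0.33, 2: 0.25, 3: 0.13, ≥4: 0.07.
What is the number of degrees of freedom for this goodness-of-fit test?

3

There are k = 5 categories and 1 parameter estimated from the data, so df = 5 − 1 − 1 = 3.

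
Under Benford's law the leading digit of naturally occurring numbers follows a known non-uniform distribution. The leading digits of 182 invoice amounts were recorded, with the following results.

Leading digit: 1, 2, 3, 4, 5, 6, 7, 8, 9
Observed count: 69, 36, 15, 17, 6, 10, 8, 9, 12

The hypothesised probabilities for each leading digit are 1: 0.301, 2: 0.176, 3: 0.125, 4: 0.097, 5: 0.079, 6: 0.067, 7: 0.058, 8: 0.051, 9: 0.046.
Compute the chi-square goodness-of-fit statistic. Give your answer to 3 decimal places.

Expected counts E_i = n·p_i: 182×0.301 = 54.782, 182×0.176 = 32.032, 182×0.125 = 22.75, 182×0.097 = 17.654, 182×0.079 = 14.378, 182×0.067 = 12.194, 182×0.058 = 10.556, 182×0.051 = 9.282, 182×0.046 = 8.372.
χ² = (69−54.782)²/54.782 + (36−32.032)²/32.032 + (15−22.75)²/22.75 + (17−17.654)²/17.654 + (6−14.378)²/14.378 + (10−12.194)²/12.194 + (8−10.556)²/10.556 + (9−9.282)²/9.282 + (12−8.372)²/8.372
   = 3.6901 + 0.4915 + 2.6401 + 0.0242 + 4.8818 + 0.3948 + 0.6189 + 0.0086 + 1.5722
Sum = 14.322

14.322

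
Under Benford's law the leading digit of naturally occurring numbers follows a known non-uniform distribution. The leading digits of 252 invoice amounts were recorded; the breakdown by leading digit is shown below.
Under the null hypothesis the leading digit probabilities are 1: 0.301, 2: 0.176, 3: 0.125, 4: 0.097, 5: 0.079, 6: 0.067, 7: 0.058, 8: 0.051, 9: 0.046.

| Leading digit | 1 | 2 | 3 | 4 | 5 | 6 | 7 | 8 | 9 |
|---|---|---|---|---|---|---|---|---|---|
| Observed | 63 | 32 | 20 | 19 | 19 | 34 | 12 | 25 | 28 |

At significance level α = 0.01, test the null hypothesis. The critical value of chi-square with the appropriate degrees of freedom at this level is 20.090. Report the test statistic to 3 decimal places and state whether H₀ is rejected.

63.597; reject

Expected counts E_i = n·p_i: 252×0.301 = 75.852, 252×0.176 = 44.352, 252×0.125 = 31.5, 252×0.097 = 24.444, 252×0.079 = 19.908, 252×0.067 = 16.884, 252×0.058 = 14.616, 252×0.051 = 12.852, 252×0.046 = 11.592.
cat         O        E   (O−E)²/E
1          63   75.852     2.1776
2          32   44.352     3.4400
3          20     31.5     4.1984
4          19   24.444     1.2125
5          19   19.908     0.0414
6          34   16.884    17.3512
7          12   14.616     0.4682
8          25   12.852    11.4826
9          28   11.592    23.2249
Sum = 63.597
df = 8. Since 63.597 > 20.090, we reject H₀.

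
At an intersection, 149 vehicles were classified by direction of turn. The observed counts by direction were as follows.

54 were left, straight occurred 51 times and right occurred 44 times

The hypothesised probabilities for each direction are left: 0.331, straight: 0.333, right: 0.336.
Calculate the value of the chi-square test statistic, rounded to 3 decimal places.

Expected counts E_i = n·p_i: 149×0.331 = 49.319, 149×0.333 = 49.617, 149×0.336 = 50.064.
left: (54 − 49.319)²/49.319 = 21.911761/49.319 = 0.4443
straight: (51 − 49.617)²/49.617 = 1.912689/49.617 = 0.0385
right: (44 − 50.064)²/50.064 = 36.772096/50.064 = 0.7345
Sum = 1.217

1.217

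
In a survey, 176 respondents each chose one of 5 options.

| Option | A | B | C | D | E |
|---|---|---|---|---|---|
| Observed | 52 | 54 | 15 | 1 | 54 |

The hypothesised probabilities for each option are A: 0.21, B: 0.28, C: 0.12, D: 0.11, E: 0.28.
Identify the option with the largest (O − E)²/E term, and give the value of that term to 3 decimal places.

Expected counts E_i = n·p_i: 176×0.21 = 36.96, 176×0.28 = 49.28, 176×0.12 = 21.12, 176×0.11 = 19.36, 176×0.28 = 49.28.
cat         O        E   (O−E)²/E
A          52    36.96     6.1202
B          54    49.28     0.4521
C          15    21.12     1.7734
D           1    19.36    17.4117
E          54    49.28     0.4521
The largest term is for D: 17.412.

D, 17.412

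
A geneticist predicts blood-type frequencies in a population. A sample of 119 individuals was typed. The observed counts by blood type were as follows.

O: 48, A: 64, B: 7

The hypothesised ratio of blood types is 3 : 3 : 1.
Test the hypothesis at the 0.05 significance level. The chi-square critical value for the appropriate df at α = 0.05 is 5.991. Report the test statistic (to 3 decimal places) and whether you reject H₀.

9.373; reject

Ratio total = 7. Expected counts: 119×3/7 = 51, 119×3/7 = 51, 119×1/7 = 17.
cat         O        E   (O−E)²/E
O          48       51     0.1765
A          64       51     3.3137
B           7       17     5.8824
Sum = 9.373
df = 2. Since 9.373 > 5.991, we reject H₀.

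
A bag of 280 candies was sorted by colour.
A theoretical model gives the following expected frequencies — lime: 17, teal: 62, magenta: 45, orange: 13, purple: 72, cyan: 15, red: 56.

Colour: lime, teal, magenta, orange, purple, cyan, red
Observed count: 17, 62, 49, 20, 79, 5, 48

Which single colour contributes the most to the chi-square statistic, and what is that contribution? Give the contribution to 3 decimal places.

χ² = (17−17)²/17 + (62−62)²/62 + (49−45)²/45 + (20−13)²/13 + (79−72)²/72 + (5−15)²/15 + (48−56)²/56
   = 0.0000 + 0.0000 + 0.3556 + 3.7692 + 0.6806 + 6.6667 + 1.1429
The largest term is for cyan: 6.667.

cyan, 6.667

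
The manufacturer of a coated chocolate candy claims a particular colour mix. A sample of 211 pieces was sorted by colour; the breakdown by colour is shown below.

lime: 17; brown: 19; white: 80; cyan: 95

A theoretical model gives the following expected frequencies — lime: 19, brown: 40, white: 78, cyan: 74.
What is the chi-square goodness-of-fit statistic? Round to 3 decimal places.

17.246

lime: (17 − 19)²/19 = 4/19 = 0.2105
brown: (19 − 40)²/40 = 441/40 = 11.0250
white: (80 − 78)²/78 = 4/78 = 0.0513
cyan: (95 − 74)²/74 = 441/74 = 5.9595
Sum = 17.246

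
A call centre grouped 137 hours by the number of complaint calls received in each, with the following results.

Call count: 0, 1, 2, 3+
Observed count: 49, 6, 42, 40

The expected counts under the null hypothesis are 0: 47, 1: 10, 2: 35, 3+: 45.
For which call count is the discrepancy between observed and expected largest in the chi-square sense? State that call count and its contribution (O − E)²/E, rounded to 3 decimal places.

1, 1.600

cat         O        E   (O−E)²/E
0          49       47     0.0851
1           6       10     1.6000
2          42       35     1.4000
3+         40       45     0.5556
The largest term is for 1: 1.600.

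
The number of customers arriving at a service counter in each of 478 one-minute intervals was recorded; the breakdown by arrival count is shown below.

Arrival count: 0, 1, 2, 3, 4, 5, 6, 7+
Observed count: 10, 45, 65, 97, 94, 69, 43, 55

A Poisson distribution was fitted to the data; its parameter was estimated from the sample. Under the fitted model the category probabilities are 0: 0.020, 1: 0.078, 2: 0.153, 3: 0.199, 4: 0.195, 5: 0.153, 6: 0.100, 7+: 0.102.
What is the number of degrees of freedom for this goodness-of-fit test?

6

There are k = 8 categories and 1 parameter estimated from the data, so df = 8 − 1 − 1 = 6.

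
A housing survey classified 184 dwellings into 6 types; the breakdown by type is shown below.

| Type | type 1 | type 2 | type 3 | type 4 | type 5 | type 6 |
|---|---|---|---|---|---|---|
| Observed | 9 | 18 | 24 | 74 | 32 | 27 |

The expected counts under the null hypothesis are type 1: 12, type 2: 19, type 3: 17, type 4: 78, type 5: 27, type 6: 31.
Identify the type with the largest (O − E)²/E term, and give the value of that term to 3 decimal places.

χ² = (9−12)²/12 + (18−19)²/19 + (24−17)²/17 + (74−78)²/78 + (32−27)²/27 + (27−31)²/31
   = 0.7500 + 0.0526 + 2.8824 + 0.2051 + 0.9259 + 0.5161
The largest term is for type 3: 2.882.

type 3, 2.882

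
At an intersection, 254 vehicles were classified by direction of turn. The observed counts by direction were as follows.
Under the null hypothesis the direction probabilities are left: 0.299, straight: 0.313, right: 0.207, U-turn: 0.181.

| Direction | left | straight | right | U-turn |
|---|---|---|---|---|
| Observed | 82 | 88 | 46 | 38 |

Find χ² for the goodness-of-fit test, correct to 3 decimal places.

Expected counts E_i = n·p_i: 254×0.299 = 75.946, 254×0.313 = 79.502, 254×0.207 = 52.578, 254×0.181 = 45.974.
χ² = (82−75.946)²/75.946 + (88−79.502)²/79.502 + (46−52.578)²/52.578 + (38−45.974)²/45.974
   = 0.4826 + 0.9084 + 0.8230 + 1.3831
Sum = 3.597

3.597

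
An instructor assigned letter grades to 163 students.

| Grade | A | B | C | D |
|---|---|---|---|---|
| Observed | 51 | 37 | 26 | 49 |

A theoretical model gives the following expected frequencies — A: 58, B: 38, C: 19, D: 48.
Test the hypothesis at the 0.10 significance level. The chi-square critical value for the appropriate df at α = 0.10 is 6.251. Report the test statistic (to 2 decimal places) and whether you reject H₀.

cat         O        E   (O−E)²/E
A          51       58      0.845
B          37       38      0.026
C          26       19      2.579
D          49       48      0.021
Sum = 3.47
df = 3. Since 3.47 < 6.251, we do not reject H₀.

3.47; do not reject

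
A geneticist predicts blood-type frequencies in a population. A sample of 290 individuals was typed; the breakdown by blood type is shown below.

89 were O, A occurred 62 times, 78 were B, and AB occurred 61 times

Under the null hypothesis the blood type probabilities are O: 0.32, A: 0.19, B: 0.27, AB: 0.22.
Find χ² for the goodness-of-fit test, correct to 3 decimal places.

1.144

Expected counts E_i = n·p_i: 290×0.32 = 92.8, 290×0.19 = 55.1, 290×0.27 = 78.3, 290×0.22 = 63.8.
cat         O        E   (O−E)²/E
O          89     92.8     0.1556
A          62     55.1     0.8641
B          78     78.3     0.0011
AB         61     63.8     0.1229
Sum = 1.144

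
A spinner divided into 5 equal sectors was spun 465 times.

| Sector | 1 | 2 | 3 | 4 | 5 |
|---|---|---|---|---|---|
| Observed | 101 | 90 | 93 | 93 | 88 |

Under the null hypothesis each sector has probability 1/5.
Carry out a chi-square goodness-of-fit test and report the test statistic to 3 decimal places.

1.054

Under H₀ each category has probability 1/5, so each expected count is 465/5 = 93.
1: (101 − 93)²/93 = 64/93 = 0.6882
2: (90 − 93)²/93 = 9/93 = 0.0968
3: (93 − 93)²/93 = 0/93 = 0.0000
4: (93 − 93)²/93 = 0/93 = 0.0000
5: (88 − 93)²/93 = 25/93 = 0.2688
Sum = 1.054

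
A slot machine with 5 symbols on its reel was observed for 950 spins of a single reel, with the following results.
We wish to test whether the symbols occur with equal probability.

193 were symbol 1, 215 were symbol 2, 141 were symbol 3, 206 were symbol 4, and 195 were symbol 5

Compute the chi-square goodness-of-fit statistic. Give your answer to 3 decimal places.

Expected count for each of the 5 categories: 950/5 = 190.
χ² = (193−190)²/190 + (215−190)²/190 + (141−190)²/190 + (206−190)²/190 + (195−190)²/190
   = 0.0474 + 3.2895 + 12.6368 + 1.3474 + 0.1316
Sum = 17.453

17.453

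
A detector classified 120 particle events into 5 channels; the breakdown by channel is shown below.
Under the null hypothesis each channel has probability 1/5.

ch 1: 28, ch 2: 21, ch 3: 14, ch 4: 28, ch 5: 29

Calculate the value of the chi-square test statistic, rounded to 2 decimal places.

6.92

Under H₀ each category has probability 1/5, so each expected count is 120/5 = 24.
χ² = (28−24)²/24 + (21−24)²/24 + (14−24)²/24 + (28−24)²/24 + (29−24)²/24
   = 0.667 + 0.375 + 4.167 + 0.667 + 1.042
Sum = 6.92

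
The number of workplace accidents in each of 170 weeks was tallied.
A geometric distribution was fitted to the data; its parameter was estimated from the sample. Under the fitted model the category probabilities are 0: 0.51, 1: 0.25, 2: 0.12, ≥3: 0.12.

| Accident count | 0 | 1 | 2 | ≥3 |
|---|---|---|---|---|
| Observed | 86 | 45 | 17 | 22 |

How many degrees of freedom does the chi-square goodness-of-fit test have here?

There are k = 4 categories and 1 parameter estimated from the data, so df = 4 − 1 − 1 = 2.

2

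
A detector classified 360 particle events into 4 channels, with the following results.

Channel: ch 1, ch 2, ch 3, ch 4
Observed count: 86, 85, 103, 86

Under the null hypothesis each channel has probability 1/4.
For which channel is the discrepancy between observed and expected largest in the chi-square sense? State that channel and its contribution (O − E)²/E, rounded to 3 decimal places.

ch 3, 1.878

Expected count for each of the 4 categories: 360/4 = 90.
cat         O        E   (O−E)²/E
ch 1       86       90     0.1778
ch 2       85       90     0.2778
ch 3      103       90     1.8778
ch 4       86       90     0.1778
The largest term is for ch 3: 1.878.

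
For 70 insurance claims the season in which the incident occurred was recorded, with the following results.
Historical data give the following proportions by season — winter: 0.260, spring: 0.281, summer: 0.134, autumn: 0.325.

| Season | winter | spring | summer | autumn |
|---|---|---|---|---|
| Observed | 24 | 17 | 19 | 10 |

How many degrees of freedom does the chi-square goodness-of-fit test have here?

3

There are k = 4 categories and no parameters were estimated from the data, so df = 4 − 1 = 3.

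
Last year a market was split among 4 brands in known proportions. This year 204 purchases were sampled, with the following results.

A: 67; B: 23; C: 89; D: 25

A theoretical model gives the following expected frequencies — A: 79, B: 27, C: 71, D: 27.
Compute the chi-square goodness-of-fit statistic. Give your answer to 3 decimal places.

7.127

cat         O        E   (O−E)²/E
A          67       79     1.8228
B          23       27     0.5926
C          89       71     4.5634
D          25       27     0.1481
Sum = 7.127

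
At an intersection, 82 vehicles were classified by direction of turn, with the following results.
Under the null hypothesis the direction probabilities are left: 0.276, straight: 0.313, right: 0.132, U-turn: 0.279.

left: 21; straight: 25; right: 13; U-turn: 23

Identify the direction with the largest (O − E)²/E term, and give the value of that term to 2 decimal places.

Expected counts E_i = n·p_i: 82×0.276 = 22.632, 82×0.313 = 25.666, 82×0.132 = 10.824, 82×0.279 = 22.878.
left: (21 − 22.632)²/22.632 = 2.663424/22.632 = 0.118
straight: (25 − 25.666)²/25.666 = 0.443556/25.666 = 0.017
right: (13 − 10.824)²/10.824 = 4.734976/10.824 = 0.437
U-turn: (23 − 22.878)²/22.878 = 0.014884/22.878 = 0.001
The largest term is for right: 0.44.

right, 0.44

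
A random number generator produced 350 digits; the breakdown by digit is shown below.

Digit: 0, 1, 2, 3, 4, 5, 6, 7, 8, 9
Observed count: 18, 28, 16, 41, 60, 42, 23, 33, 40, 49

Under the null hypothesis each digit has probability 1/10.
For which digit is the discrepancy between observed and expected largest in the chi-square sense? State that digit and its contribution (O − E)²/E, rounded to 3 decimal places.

Under H₀ each category has probability 1/10, so each expected count is 350/10 = 35.
0: (18 − 35)²/35 = 289/35 = 8.2571
1: (28 − 35)²/35 = 49/35 = 1.4000
2: (16 − 35)²/35 = 361/35 = 10.3143
3: (41 − 35)²/35 = 36/35 = 1.0286
4: (60 − 35)²/35 = 625/35 = 17.8571
5: (42 − 35)²/35 = 49/35 = 1.4000
6: (23 − 35)²/35 = 144/35 = 4.1143
7: (33 − 35)²/35 = 4/35 = 0.1143
8: (40 − 35)²/35 = 25/35 = 0.7143
9: (49 − 35)²/35 = 196/35 = 5.6000
The largest term is for 4: 17.857.

4, 17.857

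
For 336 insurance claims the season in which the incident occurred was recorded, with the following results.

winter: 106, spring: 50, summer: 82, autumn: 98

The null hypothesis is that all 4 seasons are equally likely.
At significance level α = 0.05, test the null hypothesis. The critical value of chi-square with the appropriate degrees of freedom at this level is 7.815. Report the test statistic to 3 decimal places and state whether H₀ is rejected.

Expected count for each of the 4 categories: 336/4 = 84.
winter: (106 − 84)²/84 = 484/84 = 5.7619
spring: (50 − 84)²/84 = 1156/84 = 13.7619
summer: (82 − 84)²/84 = 4/84 = 0.0476
autumn: (98 − 84)²/84 = 196/84 = 2.3333
Sum = 21.905
df = 3. Since 21.905 > 7.815, we reject H₀.

21.905; reject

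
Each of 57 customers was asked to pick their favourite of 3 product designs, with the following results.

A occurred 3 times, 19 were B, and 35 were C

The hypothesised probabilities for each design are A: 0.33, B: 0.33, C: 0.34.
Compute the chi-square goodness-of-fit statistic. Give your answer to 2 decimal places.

Expected counts E_i = n·p_i: 57×0.33 = 18.81, 57×0.33 = 18.81, 57×0.34 = 19.38.
A: (3 − 18.81)²/18.81 = 249.9561/18.81 = 13.288
B: (19 − 18.81)²/18.81 = 0.0361/18.81 = 0.002
C: (35 − 19.38)²/19.38 = 243.9844/19.38 = 12.589
Sum = 25.88

25.88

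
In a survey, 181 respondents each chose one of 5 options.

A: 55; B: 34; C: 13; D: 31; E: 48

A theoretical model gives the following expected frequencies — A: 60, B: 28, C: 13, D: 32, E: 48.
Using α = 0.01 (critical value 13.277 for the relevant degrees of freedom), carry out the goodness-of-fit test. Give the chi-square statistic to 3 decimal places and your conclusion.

cat         O        E   (O−E)²/E
A          55       60     0.4167
B          34       28     1.2857
C          13       13     0.0000
D          31       32     0.0313
E          48       48     0.0000
Sum = 1.734
df = 4. Since 1.734 < 13.277, we do not reject H₀.

1.734; do not reject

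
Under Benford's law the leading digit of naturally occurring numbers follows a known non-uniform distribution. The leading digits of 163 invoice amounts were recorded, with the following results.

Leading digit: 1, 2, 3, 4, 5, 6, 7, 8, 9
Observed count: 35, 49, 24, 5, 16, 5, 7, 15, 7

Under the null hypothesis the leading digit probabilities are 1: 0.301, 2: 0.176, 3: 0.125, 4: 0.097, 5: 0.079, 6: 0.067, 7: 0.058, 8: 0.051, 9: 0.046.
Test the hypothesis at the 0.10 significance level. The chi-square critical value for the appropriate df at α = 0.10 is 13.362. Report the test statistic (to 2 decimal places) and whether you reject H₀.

36.47; reject

Expected counts E_i = n·p_i: 163×0.301 = 49.063, 163×0.176 = 28.688, 163×0.125 = 20.375, 163×0.097 = 15.811, 163×0.079 = 12.877, 163×0.067 = 10.921, 163×0.058 = 9.454, 163×0.051 = 8.313, 163×0.046 = 7.498.
1: (35 − 49.063)²/49.063 = 197.767969/49.063 = 4.031
2: (49 − 28.688)²/28.688 = 412.577344/28.688 = 14.382
3: (24 − 20.375)²/20.375 = 13.140625/20.375 = 0.645
4: (5 − 15.811)²/15.811 = 116.877721/15.811 = 7.392
5: (16 − 12.877)²/12.877 = 9.753129/12.877 = 0.757
6: (5 − 10.921)²/10.921 = 35.058241/10.921 = 3.210
7: (7 − 9.454)²/9.454 = 6.022116/9.454 = 0.637
8: (15 − 8.313)²/8.313 = 44.715969/8.313 = 5.379
9: (7 − 7.498)²/7.498 = 0.248004/7.498 = 0.033
Sum = 36.47
df = 8. Since 36.47 > 13.362, we reject H₀.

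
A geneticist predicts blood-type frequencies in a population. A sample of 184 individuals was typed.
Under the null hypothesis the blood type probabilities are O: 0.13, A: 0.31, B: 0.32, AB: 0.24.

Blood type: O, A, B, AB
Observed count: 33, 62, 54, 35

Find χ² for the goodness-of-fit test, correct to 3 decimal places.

6.183

Expected counts E_i = n·p_i: 184×0.13 = 23.92, 184×0.31 = 57.04, 184×0.32 = 58.88, 184×0.24 = 44.16.
O: (33 − 23.92)²/23.92 = 82.4464/23.92 = 3.4468
A: (62 − 57.04)²/57.04 = 24.6016/57.04 = 0.4313
B: (54 − 58.88)²/58.88 = 23.8144/58.88 = 0.4045
AB: (35 − 44.16)²/44.16 = 83.9056/44.16 = 1.9000
Sum = 6.183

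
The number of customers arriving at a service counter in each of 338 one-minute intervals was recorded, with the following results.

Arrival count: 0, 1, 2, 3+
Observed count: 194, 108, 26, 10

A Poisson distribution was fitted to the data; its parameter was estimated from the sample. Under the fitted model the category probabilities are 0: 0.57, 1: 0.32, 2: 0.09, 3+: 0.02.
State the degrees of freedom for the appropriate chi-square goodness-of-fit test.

2

There are k = 4 categories and 1 parameter estimated from the data, so df = 4 − 1 − 1 = 2.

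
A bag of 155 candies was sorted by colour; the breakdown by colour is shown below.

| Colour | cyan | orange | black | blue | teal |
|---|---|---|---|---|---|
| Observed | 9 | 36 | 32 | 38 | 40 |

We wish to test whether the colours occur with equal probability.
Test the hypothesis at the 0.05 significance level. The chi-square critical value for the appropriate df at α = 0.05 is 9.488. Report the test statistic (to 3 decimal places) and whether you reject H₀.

Under H₀ each category has probability 1/5, so each expected count is 155/5 = 31.
cyan: (9 − 31)²/31 = 484/31 = 15.6129
orange: (36 − 31)²/31 = 25/31 = 0.8065
black: (32 − 31)²/31 = 1/31 = 0.0323
blue: (38 − 31)²/31 = 49/31 = 1.5806
teal: (40 − 31)²/31 = 81/31 = 2.6129
Sum = 20.645
df = 4. Since 20.645 > 9.488, we reject H₀.

20.645; reject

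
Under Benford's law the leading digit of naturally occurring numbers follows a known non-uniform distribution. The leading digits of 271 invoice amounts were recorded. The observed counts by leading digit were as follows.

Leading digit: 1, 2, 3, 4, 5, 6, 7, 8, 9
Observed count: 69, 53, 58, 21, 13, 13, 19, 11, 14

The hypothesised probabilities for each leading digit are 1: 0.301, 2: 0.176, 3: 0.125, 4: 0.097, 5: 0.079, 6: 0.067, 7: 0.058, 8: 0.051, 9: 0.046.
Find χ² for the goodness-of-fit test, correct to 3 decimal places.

26.989

Expected counts E_i = n·p_i: 271×0.301 = 81.571, 271×0.176 = 47.696, 271×0.125 = 33.875, 271×0.097 = 26.287, 271×0.079 = 21.409, 271×0.067 = 18.157, 271×0.058 = 15.718, 271×0.051 = 13.821, 271×0.046 = 12.466.
cat         O        E   (O−E)²/E
1          69   81.571     1.9373
2          53   47.696     0.5898
3          58   33.875    17.1813
4          21   26.287     1.0634
5          13   21.409     3.3029
6          13   18.157     1.4647
7          19   15.718     0.6853
8          11   13.821     0.5758
9          14   12.466     0.1888
Sum = 26.989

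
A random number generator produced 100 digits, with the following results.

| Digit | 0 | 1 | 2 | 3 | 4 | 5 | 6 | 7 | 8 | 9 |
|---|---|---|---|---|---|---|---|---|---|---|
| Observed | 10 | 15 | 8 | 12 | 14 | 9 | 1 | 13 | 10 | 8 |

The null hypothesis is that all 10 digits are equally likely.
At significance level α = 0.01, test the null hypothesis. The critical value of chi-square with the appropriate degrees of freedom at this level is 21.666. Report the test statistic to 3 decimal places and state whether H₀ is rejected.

Under H₀ each category has probability 1/10, so each expected count is 100/10 = 10.
χ² = (10−10)²/10 + (15−10)²/10 + (8−10)²/10 + (12−10)²/10 + (14−10)²/10 + (9−10)²/10 + (1−10)²/10 + (13−10)²/10 + (10−10)²/10 + (8−10)²/10
   = 0.0000 + 2.5000 + 0.4000 + 0.4000 + 1.6000 + 0.1000 + 8.1000 + 0.9000 + 0.0000 + 0.4000
Sum = 14.400
df = 9. Since 14.400 < 21.666, we do not reject H₀.

14.400; do not reject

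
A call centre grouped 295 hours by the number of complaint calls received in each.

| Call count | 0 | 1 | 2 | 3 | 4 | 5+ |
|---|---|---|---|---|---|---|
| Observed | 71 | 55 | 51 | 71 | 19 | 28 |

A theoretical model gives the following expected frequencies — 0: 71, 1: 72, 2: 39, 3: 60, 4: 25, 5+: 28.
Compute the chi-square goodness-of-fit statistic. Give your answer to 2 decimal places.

11.16

χ² = (71−71)²/71 + (55−72)²/72 + (51−39)²/39 + (71−60)²/60 + (19−25)²/25 + (28−28)²/28
   = 0.000 + 4.014 + 3.692 + 2.017 + 1.440 + 0.000
Sum = 11.16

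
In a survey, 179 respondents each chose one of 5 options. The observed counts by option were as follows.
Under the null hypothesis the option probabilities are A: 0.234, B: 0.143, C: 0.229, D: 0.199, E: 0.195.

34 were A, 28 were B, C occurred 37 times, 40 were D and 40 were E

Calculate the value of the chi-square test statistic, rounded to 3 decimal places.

Expected counts E_i = n·p_i: 179×0.234 = 41.886, 179×0.143 = 25.597, 179×0.229 = 40.991, 179×0.199 = 35.621, 179×0.195 = 34.905.
cat         O        E   (O−E)²/E
A          34   41.886     1.4847
B          28   25.597     0.2256
C          37   40.991     0.3886
D          40   35.621     0.5383
E          40   34.905     0.7437
Sum = 3.381

3.381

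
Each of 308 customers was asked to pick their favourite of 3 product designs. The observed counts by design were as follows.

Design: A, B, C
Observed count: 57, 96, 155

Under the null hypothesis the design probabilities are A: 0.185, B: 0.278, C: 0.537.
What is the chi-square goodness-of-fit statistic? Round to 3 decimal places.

Expected counts E_i = n·p_i: 308×0.185 = 56.98, 308×0.278 = 85.624, 308×0.537 = 165.396.
cat         O        E   (O−E)²/E
A          57    56.98     0.0000
B          96   85.624     1.2574
C         155  165.396     0.6534
Sum = 1.911

1.911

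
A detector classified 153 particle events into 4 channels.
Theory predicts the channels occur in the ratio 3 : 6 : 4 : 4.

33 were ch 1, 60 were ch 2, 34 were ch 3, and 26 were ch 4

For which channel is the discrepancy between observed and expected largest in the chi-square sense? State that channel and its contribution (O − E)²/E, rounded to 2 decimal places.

ch 4, 2.78

Ratio total = 17. Expected counts: 153×3/17 = 27, 153×6/17 = 54, 153×4/17 = 36, 153×4/17 = 36.
cat         O        E   (O−E)²/E
ch 1       33       27      1.333
ch 2       60       54      0.667
ch 3       34       36      0.111
ch 4       26       36      2.778
The largest term is for ch 4: 2.78.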